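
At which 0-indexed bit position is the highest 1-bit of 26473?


0b110011101101001. Highest set bit at position 14

14


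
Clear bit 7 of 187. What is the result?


187 & ~(1 << 7) = 59

59


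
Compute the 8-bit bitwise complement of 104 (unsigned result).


~0b1101000 = 0b10010111 = 151 (8-bit unsigned)

151


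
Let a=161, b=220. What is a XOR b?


161 ^ 220 = 125

125


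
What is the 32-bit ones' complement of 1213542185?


1213542185 ^ 4294967295 = 3081425110

3081425110


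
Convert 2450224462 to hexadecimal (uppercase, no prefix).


2450224462 = 920B754E hex

920B754E


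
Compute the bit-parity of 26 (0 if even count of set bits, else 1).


0b11010 has 3 ones => parity 1

1


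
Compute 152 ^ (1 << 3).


152 ^ (1 << 3) = 152 ^ 8 = 144

144


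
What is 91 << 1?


0b1011011 << 1 = 0b10110110 = 182

182


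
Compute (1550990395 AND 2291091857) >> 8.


Step 1: 1550990395 & 2291091857 = 134350865
Step 2: 134350865 >> 8 = 524808

524808


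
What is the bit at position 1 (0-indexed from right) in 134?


0b10000110, position 1 = 1

1


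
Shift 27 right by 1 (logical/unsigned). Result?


0b11011 >> 1 = 0b1101 = 13

13


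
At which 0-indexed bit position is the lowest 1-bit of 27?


0b11011. Lowest set bit at position 0

0


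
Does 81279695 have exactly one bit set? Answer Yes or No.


0b100110110000011101011001111. Multiple bits set => No

No


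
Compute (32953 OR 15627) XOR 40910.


Step 1: 32953 | 15627 = 48571
Step 2: 48571 ^ 40910 = 8821

8821


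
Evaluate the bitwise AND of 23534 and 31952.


0b101101111101110 & 0b111110011010000 = 0b101100011000000 = 22720

22720


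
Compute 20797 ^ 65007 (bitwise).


0b101000100111101 ^ 0b1111110111101111 = 0b1010110011010010 = 44242

44242


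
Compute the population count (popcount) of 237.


0b11101101 has 6 set bits

6


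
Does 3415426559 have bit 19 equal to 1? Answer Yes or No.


0b11001011100100110100010111111111, bit 19 = 0. No

No


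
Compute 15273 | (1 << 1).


15273 | (1 << 1) = 15273 | 2 = 15275

15275


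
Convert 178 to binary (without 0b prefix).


178 = 10110010 in binary

10110010


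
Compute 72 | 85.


0b1001000 | 0b1010101 = 0b1011101 = 93

93


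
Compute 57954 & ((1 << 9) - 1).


57954 & 511 = 98

98


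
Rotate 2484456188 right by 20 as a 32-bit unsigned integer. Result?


Rotate 0b10010100000101011100101011111100 right by 20 (32-bit) = 0b1011100101011111100100101000001 = 1555024193

1555024193


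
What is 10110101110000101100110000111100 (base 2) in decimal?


10110101110000101100110000111100 in decimal = 3049442364

3049442364


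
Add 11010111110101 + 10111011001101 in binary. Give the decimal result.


11010111110101 + 10111011001101 = 110010011000010 = 25794

25794


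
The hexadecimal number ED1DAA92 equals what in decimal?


ED1DAA92 hex = 3978144402 decimal

3978144402


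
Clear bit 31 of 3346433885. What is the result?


3346433885 & ~(1 << 31) = 1198950237

1198950237


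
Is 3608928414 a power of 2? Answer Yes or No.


0b11010111000110111110000010011110. Multiple bits set => No

No


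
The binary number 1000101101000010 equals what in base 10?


1000101101000010 in decimal = 35650

35650


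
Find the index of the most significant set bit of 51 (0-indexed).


0b110011. Highest set bit at position 5

5


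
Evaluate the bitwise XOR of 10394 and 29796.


0b10100010011010 ^ 0b111010001100100 = 0b101110011111110 = 23806

23806


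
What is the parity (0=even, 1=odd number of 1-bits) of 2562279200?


0b10011000101110010100011100100000 has 13 ones => parity 1

1


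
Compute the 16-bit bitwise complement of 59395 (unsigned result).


~0b1110100000000011 = 0b1011111111100 = 6140 (16-bit unsigned)

6140


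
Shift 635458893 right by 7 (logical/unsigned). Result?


0b100101111000000101010101001101 >> 7 = 0b10010111100000010101010 = 4964522

4964522


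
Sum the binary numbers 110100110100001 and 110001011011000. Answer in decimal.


110100110100001 + 110001011011000 = 1100110001111001 = 52345

52345


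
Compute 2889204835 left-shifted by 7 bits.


0b10101100001101011100010001100011 << 7 = 0b101011000011010111000100011000110000000 = 369818218880

369818218880


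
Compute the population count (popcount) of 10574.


0b10100101001110 has 7 set bits

7


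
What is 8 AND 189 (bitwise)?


0b1000 & 0b10111101 = 0b1000 = 8

8


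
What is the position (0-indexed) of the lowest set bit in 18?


0b10010. Lowest set bit at position 1

1


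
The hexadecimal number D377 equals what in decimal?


D377 hex = 54135 decimal

54135


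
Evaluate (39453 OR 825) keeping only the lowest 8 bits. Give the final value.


Step 1: 39453 | 825 = 39741
Step 2: 39741 & 255 = 61

61


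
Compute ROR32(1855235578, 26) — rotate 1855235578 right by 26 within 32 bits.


Rotate 0b1101110100101001010010111111010 right by 26 (32-bit) = 0b10100101001010010111111010011011 = 2770960027

2770960027


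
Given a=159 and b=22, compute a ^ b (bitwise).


159 ^ 22 = 137

137


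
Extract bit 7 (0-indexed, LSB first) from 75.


0b1001011, position 7 = 0

0


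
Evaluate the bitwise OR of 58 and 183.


0b111010 | 0b10110111 = 0b10111111 = 191

191


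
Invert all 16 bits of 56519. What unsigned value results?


56519 ^ 65535 = 9016

9016


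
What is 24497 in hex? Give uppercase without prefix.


24497 = 5FB1 hex

5FB1


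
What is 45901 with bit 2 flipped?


45901 ^ (1 << 2) = 45901 ^ 4 = 45897

45897


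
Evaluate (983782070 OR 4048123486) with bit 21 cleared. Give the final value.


Step 1: 983782070 | 4048123486 = 4226512638
Step 2: 4226512638 & ~(1 << 21) = 4224415486

4224415486


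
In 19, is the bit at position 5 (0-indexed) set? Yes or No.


0b10011, bit 5 = 0. No

No


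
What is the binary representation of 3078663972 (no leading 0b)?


3078663972 = 10110111100000001010111100100100 in binary

10110111100000001010111100100100


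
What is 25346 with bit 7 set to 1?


25346 | (1 << 7) = 25346 | 128 = 25474

25474


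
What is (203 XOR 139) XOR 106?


Step 1: 203 ^ 139 = 64
Step 2: 64 ^ 106 = 42

42


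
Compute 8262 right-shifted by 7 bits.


0b10000001000110 >> 7 = 0b1000000 = 64

64


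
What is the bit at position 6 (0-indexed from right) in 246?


0b11110110, position 6 = 1

1


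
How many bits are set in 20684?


0b101000011001100 has 6 set bits

6


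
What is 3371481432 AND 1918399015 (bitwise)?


0b11001000111101001011100101011000 & 0b1110010010110000111001000100111 = 0b1000000010100000011000000000000 = 1078996992

1078996992


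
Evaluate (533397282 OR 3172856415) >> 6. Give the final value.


Step 1: 533397282 | 3172856415 = 3219128191
Step 2: 3219128191 >> 6 = 50298877

50298877


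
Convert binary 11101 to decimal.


11101 in decimal = 29

29


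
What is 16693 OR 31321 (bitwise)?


0b100000100110101 | 0b111101001011001 = 0b111101101111101 = 31613

31613


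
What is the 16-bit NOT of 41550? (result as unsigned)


~0b1010001001001110 = 0b101110110110001 = 23985 (16-bit unsigned)

23985


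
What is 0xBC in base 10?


BC hex = 188 decimal

188


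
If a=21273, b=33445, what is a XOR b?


21273 ^ 33445 = 53692

53692


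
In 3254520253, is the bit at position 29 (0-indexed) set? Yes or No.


0b11000001111111000000100110111101, bit 29 = 0. No

No


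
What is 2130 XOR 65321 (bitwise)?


0b100001010010 ^ 0b1111111100101001 = 0b1111011101111011 = 63355

63355


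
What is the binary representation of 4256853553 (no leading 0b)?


4256853553 = 11111101101110100110111000110001 in binary

11111101101110100110111000110001


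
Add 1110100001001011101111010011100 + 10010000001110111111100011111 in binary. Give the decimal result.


1110100001001011101111010011100 + 10010000001110111111100011111 = 10000110001011010101110110111011 = 2251120059

2251120059


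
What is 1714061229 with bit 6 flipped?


1714061229 ^ (1 << 6) = 1714061229 ^ 64 = 1714061293

1714061293


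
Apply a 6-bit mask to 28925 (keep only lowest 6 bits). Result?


28925 & 63 = 61

61


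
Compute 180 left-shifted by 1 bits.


0b10110100 << 1 = 0b101101000 = 360

360


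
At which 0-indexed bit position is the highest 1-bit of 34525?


0b1000011011011101. Highest set bit at position 15

15


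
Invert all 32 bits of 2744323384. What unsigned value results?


2744323384 ^ 4294967295 = 1550643911

1550643911


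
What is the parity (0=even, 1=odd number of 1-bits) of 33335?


0b1000001000110111 has 7 ones => parity 1

1


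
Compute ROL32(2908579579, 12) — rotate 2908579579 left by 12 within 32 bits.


Rotate 0b10101101010111010110011011111011 left by 12 (32-bit) = 0b11010110011011111011101011010101 = 3597646549

3597646549


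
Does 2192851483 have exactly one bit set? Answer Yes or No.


0b10000010101101000100001000011011. Multiple bits set => No

No


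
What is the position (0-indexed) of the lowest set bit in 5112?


0b1001111111000. Lowest set bit at position 3

3


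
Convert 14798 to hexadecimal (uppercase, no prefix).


14798 = 39CE hex

39CE


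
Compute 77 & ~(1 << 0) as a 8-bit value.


77 & ~(1 << 0) = 76

76


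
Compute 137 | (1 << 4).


137 | (1 << 4) = 137 | 16 = 153

153


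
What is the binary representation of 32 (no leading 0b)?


32 = 100000 in binary

100000


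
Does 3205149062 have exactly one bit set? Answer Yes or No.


0b10111111000010101011000110000110. Multiple bits set => No

No


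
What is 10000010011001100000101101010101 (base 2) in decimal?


10000010011001100000101101010101 in decimal = 2187725653

2187725653


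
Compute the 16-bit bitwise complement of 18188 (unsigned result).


~0b100011100001100 = 0b1011100011110011 = 47347 (16-bit unsigned)

47347


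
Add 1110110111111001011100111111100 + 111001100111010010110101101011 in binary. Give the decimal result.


1110110111111001011100111111100 + 111001100111010010110101101011 = 10110000100110011110011101100111 = 2962876263

2962876263


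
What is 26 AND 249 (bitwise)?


0b11010 & 0b11111001 = 0b11000 = 24

24


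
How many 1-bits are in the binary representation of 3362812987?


0b11001000011100000111010000111011 has 15 set bits

15


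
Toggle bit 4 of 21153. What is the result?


21153 ^ (1 << 4) = 21153 ^ 16 = 21169

21169


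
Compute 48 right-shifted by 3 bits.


0b110000 >> 3 = 0b110 = 6

6


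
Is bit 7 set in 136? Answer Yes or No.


0b10001000, bit 7 = 1. Yes

Yes


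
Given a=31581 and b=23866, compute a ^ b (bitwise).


31581 ^ 23866 = 9831

9831


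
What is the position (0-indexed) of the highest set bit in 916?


0b1110010100. Highest set bit at position 9

9


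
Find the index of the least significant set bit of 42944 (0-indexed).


0b1010011111000000. Lowest set bit at position 6

6


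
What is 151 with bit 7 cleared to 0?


151 & ~(1 << 7) = 23

23


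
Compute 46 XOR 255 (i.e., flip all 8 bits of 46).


46 ^ 255 = 209

209


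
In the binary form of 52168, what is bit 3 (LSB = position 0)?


0b1100101111001000, position 3 = 1

1


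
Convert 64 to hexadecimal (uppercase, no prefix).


64 = 40 hex

40


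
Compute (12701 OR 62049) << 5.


Step 1: 12701 | 62049 = 62461
Step 2: 62461 << 5 = 1998752

1998752


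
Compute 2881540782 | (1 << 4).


2881540782 | (1 << 4) = 2881540782 | 16 = 2881540798

2881540798


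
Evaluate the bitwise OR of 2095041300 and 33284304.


0b1111100110111111100101100010100 | 0b1111110111110000011010000 = 0b1111101111111111110101111010100 = 2113924052

2113924052


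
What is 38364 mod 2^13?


38364 & 8191 = 5596

5596


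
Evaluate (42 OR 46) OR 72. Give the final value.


Step 1: 42 | 46 = 46
Step 2: 46 | 72 = 110

110


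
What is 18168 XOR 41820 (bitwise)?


0b100011011111000 ^ 0b1010001101011100 = 0b1110010110100100 = 58788

58788


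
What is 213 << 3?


0b11010101 << 3 = 0b11010101000 = 1704

1704


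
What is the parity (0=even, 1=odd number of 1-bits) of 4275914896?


0b11111110110111010100100010010000 has 17 ones => parity 1

1


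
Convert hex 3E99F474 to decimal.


3E99F474 hex = 1050276980 decimal

1050276980


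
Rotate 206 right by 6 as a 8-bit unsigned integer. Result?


Rotate 0b11001110 right by 6 (8-bit) = 0b111011 = 59

59


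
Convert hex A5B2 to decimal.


A5B2 hex = 42418 decimal

42418


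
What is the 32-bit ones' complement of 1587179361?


1587179361 ^ 4294967295 = 2707787934

2707787934


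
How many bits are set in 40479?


0b1001111000011111 has 10 set bits

10


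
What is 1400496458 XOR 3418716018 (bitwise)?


0b1010011011110011110000101001010 ^ 0b11001011110001010111011101110010 = 0b10011000101111001001011000111000 = 2562496056

2562496056


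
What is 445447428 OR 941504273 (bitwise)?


0b11010100011001111110100000100 | 0b111000000111100011011100010001 = 0b111010100111101111111100010101 = 983498517

983498517


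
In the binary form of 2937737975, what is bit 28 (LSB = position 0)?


0b10101111000110100101001011110111, position 28 = 0

0


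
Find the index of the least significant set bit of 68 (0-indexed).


0b1000100. Lowest set bit at position 2

2


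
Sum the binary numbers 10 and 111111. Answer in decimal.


10 + 111111 = 1000001 = 65

65


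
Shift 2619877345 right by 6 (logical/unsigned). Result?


0b10011100001010000010011111100001 >> 6 = 0b10011100001010000010011111 = 40935583

40935583


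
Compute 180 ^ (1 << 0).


180 ^ (1 << 0) = 180 ^ 1 = 181

181


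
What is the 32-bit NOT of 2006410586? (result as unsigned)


~0b1110111100101110110010101011010 = 0b10001000011010001001101010100101 = 2288556709 (32-bit unsigned)

2288556709


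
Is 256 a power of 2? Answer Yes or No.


0b100000000. Only one bit set => Yes

Yes


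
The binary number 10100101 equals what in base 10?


10100101 in decimal = 165

165


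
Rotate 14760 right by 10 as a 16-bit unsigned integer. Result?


Rotate 0b11100110101000 right by 10 (16-bit) = 0b110101000001110 = 27150

27150


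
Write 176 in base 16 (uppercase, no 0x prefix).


176 = B0 hex

B0


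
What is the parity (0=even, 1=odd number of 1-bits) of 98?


0b1100010 has 3 ones => parity 1

1


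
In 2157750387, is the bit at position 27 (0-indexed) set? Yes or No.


0b10000000100111001010100001110011, bit 27 = 0. No

No


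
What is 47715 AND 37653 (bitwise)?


0b1011101001100011 & 0b1001001100010101 = 0b1001001000000001 = 37377

37377


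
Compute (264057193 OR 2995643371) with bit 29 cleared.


Step 1: 264057193 | 2995643371 = 3216897003
Step 2: 3216897003 & ~(1 << 29) = 2680026091

2680026091


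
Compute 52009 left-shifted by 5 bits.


0b1100101100101001 << 5 = 0b110010110010100100000 = 1664288

1664288


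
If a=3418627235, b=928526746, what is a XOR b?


3418627235 ^ 928526746 = 4238093625

4238093625


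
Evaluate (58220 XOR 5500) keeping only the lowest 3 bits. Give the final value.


Step 1: 58220 ^ 5500 = 62992
Step 2: 62992 & 7 = 0

0


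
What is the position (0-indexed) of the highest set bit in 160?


0b10100000. Highest set bit at position 7

7


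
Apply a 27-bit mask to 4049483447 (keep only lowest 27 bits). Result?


4049483447 & 134217727 = 22951607

22951607


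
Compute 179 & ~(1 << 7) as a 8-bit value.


179 & ~(1 << 7) = 51

51


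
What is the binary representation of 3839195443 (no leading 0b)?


3839195443 = 11100100110101010111100100110011 in binary

11100100110101010111100100110011


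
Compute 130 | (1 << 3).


130 | (1 << 3) = 130 | 8 = 138

138


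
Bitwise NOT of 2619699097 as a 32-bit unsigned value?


~0b10011100001001010110111110011001 = 0b1100011110110101001000001100110 = 1675268198 (32-bit unsigned)

1675268198


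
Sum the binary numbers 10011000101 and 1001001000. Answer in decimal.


10011000101 + 1001001000 = 11100001101 = 1805

1805


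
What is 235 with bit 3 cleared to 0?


235 & ~(1 << 3) = 227

227


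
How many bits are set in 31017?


0b111100100101001 has 8 set bits

8


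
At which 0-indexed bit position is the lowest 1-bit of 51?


0b110011. Lowest set bit at position 0

0


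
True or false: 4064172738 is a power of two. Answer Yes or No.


0b11110010001111100101101011000010. Multiple bits set => No

No


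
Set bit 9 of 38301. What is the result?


38301 | (1 << 9) = 38301 | 512 = 38813

38813


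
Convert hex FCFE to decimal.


FCFE hex = 64766 decimal

64766


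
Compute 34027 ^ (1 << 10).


34027 ^ (1 << 10) = 34027 ^ 1024 = 33003

33003


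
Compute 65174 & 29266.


0b1111111010010110 & 0b111001001010010 = 0b111001000010010 = 29202

29202


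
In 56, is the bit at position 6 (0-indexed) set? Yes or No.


0b111000, bit 6 = 0. No

No


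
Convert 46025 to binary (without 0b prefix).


46025 = 1011001111001001 in binary

1011001111001001


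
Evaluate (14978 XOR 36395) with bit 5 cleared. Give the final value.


Step 1: 14978 ^ 36395 = 46249
Step 2: 46249 & ~(1 << 5) = 46217

46217


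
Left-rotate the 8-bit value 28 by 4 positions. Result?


Rotate 0b11100 left by 4 (8-bit) = 0b11000001 = 193

193


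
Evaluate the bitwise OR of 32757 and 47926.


0b111111111110101 | 0b1011101100110110 = 0b1111111111110111 = 65527

65527


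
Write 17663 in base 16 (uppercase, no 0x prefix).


17663 = 44FF hex

44FF


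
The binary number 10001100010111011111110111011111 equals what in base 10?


10001100010111011111110111011111 in decimal = 2354970079

2354970079


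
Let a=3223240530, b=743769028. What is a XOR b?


3223240530 ^ 743769028 = 3964386454

3964386454


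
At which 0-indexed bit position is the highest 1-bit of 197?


0b11000101. Highest set bit at position 7

7


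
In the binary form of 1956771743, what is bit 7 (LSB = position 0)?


0b1110100101000011111011110011111, position 7 = 1

1


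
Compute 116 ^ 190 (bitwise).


0b1110100 ^ 0b10111110 = 0b11001010 = 202

202


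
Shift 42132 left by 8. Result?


0b1010010010010100 << 8 = 0b101001001001010000000000 = 10785792

10785792


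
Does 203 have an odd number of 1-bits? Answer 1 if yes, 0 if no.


0b11001011 has 5 ones => parity 1

1


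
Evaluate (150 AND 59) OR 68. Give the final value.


Step 1: 150 & 59 = 18
Step 2: 18 | 68 = 86

86


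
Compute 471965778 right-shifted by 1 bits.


0b11100001000011010000001010010 >> 1 = 0b1110000100001101000000101001 = 235982889

235982889


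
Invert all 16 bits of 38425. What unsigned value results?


38425 ^ 65535 = 27110

27110


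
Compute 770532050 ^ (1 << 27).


770532050 ^ (1 << 27) = 770532050 ^ 134217728 = 636314322

636314322


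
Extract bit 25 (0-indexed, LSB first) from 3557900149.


0b11010100000100010011111101110101, position 25 = 0

0


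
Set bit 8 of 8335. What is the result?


8335 | (1 << 8) = 8335 | 256 = 8591

8591


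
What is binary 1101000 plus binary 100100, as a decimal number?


1101000 + 100100 = 10001100 = 140

140


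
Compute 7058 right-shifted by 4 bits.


0b1101110010010 >> 4 = 0b110111001 = 441

441


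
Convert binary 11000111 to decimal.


11000111 in decimal = 199

199


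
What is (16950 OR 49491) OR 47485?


Step 1: 16950 | 49491 = 50039
Step 2: 50039 | 47485 = 64383

64383


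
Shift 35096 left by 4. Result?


0b1000100100011000 << 4 = 0b10001001000110000000 = 561536

561536


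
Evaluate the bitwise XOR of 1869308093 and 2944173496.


0b1101111011010110110000010111101 ^ 0b10101111011111001000010110111000 = 0b11000000000101111110010100000101 = 3222791429

3222791429


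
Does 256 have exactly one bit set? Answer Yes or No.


0b100000000. Only one bit set => Yes

Yes


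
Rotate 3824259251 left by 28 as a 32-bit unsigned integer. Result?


Rotate 0b11100011111100011001000010110011 left by 28 (32-bit) = 0b111110001111110001100100001011 = 1044322571

1044322571


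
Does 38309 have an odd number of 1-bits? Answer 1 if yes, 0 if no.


0b1001010110100101 has 8 ones => parity 0

0


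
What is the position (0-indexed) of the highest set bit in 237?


0b11101101. Highest set bit at position 7

7


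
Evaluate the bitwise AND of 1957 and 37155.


0b11110100101 & 0b1001000100100011 = 0b100100001 = 289

289


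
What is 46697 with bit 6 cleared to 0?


46697 & ~(1 << 6) = 46633

46633


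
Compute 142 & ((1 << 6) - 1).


142 & 63 = 14

14


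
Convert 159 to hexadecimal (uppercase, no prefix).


159 = 9F hex

9F


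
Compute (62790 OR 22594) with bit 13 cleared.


Step 1: 62790 | 22594 = 64838
Step 2: 64838 & ~(1 << 13) = 56646

56646


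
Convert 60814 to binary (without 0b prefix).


60814 = 1110110110001110 in binary

1110110110001110


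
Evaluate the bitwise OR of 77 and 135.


0b1001101 | 0b10000111 = 0b11001111 = 207

207


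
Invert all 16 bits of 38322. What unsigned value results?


38322 ^ 65535 = 27213

27213


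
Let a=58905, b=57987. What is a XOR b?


58905 ^ 57987 = 1178

1178


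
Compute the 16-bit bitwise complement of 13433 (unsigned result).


~0b11010001111001 = 0b1100101110000110 = 52102 (16-bit unsigned)

52102


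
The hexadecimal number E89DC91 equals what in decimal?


E89DC91 hex = 243915921 decimal

243915921


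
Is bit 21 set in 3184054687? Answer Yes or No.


0b10111101110010001101000110011111, bit 21 = 0. No

No


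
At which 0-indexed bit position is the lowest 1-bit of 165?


0b10100101. Lowest set bit at position 0

0


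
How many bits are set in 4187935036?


0b11111001100111101101000100111100 has 19 set bits

19


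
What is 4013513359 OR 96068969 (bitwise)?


0b11101111001110010101101010001111 | 0b101101110011110010101101001 = 0b11101111101110011111111111101111 = 4021944303

4021944303


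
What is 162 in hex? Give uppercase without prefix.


162 = A2 hex

A2


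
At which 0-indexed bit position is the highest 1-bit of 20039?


0b100111001000111. Highest set bit at position 14

14


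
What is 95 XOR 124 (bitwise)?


0b1011111 ^ 0b1111100 = 0b100011 = 35

35


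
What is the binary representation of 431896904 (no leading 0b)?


431896904 = 11001101111100011100101001000 in binary

11001101111100011100101001000


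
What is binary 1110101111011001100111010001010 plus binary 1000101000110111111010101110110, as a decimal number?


1110101111011001100111010001010 + 1000101000110111111010101110110 = 10111011000010001100010000000000 = 3137913856

3137913856


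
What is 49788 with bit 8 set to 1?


49788 | (1 << 8) = 49788 | 256 = 50044

50044


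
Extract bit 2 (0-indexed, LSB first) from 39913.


0b1001101111101001, position 2 = 0

0


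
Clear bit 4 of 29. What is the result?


29 & ~(1 << 4) = 13

13


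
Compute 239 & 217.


0b11101111 & 0b11011001 = 0b11001001 = 201

201


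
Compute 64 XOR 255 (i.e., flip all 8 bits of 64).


64 ^ 255 = 191

191


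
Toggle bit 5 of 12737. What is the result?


12737 ^ (1 << 5) = 12737 ^ 32 = 12769

12769


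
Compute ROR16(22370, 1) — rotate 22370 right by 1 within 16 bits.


Rotate 0b101011101100010 right by 1 (16-bit) = 0b10101110110001 = 11185

11185


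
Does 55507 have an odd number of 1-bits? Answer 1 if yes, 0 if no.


0b1101100011010011 has 9 ones => parity 1

1


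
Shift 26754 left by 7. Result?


0b110100010000010 << 7 = 0b1101000100000100000000 = 3424512

3424512


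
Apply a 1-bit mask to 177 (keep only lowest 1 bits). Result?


177 & 1 = 1

1


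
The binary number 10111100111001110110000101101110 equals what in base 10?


10111100111001110110000101101110 in decimal = 3169280366

3169280366


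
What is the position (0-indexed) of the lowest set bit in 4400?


0b1000100110000. Lowest set bit at position 4

4


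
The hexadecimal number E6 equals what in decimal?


E6 hex = 230 decimal

230


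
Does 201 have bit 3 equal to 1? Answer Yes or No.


0b11001001, bit 3 = 1. Yes

Yes


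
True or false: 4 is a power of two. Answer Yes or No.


0b100. Only one bit set => Yes

Yes


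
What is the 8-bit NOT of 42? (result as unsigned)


~0b101010 = 0b11010101 = 213 (8-bit unsigned)

213


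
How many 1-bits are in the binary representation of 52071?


0b1100101101100111 has 10 set bits

10


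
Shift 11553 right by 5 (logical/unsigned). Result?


0b10110100100001 >> 5 = 0b101101001 = 361

361


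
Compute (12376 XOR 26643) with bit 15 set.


Step 1: 12376 ^ 26643 = 22603
Step 2: 22603 | (1 << 15) = 22603 | 32768 = 55371

55371


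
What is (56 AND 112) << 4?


Step 1: 56 & 112 = 48
Step 2: 48 << 4 = 768

768


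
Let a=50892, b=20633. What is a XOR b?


50892 ^ 20633 = 38485

38485


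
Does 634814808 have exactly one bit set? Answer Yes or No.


0b100101110101101000000101011000. Multiple bits set => No

No


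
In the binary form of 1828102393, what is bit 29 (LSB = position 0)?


0b1101100111101101010000011111001, position 29 = 1

1


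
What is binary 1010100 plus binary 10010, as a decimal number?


1010100 + 10010 = 1100110 = 102

102


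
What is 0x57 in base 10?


57 hex = 87 decimal

87


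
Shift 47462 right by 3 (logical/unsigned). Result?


0b1011100101100110 >> 3 = 0b1011100101100 = 5932

5932


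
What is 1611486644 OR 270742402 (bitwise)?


0b1100000000011010101010110110100 | 0b10000001000110011001110000010 = 0b1110000001011110111011110110110 = 1882159030

1882159030


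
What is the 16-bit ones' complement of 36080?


36080 ^ 65535 = 29455

29455


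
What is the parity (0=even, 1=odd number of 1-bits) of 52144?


0b1100101110110000 has 8 ones => parity 0

0


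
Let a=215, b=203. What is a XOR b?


215 ^ 203 = 28

28


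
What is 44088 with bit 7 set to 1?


44088 | (1 << 7) = 44088 | 128 = 44216

44216


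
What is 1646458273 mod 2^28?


1646458273 & 268435455 = 35845537

35845537


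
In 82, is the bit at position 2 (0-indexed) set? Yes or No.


0b1010010, bit 2 = 0. No

No


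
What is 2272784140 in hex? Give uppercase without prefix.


2272784140 = 8777EF0C hex

8777EF0C


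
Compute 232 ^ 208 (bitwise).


0b11101000 ^ 0b11010000 = 0b111000 = 56

56


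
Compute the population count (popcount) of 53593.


0b1101000101011001 has 8 set bits

8


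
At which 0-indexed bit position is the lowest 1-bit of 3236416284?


0b11000000111001111100101100011100. Lowest set bit at position 2

2


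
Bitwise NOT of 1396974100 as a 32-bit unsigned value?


~0b1010011010001000010001000010100 = 0b10101100101110111101110111101011 = 2897993195 (32-bit unsigned)

2897993195


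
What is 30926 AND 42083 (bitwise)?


0b111100011001110 & 0b1010010001100011 = 0b10000001000010 = 8258

8258


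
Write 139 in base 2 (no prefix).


139 = 10001011 in binary

10001011


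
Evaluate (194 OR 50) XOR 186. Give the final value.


Step 1: 194 | 50 = 242
Step 2: 242 ^ 186 = 72

72


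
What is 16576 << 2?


0b100000011000000 << 2 = 0b10000001100000000 = 66304

66304


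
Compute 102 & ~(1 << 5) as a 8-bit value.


102 & ~(1 << 5) = 70

70


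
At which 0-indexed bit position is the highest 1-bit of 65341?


0b1111111100111101. Highest set bit at position 15

15


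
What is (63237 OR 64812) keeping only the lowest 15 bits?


Step 1: 63237 | 64812 = 65325
Step 2: 65325 & 32767 = 32557

32557


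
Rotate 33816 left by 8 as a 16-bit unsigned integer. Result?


Rotate 0b1000010000011000 left by 8 (16-bit) = 0b1100010000100 = 6276

6276


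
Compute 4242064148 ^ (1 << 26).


4242064148 ^ (1 << 26) = 4242064148 ^ 67108864 = 4174955284

4174955284


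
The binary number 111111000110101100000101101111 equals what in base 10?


111111000110101100000101101111 in decimal = 1058718063

1058718063


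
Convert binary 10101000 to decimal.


10101000 in decimal = 168

168


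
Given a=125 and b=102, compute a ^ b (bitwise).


125 ^ 102 = 27

27


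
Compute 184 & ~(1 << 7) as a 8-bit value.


184 & ~(1 << 7) = 56

56


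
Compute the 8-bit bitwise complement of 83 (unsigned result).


~0b1010011 = 0b10101100 = 172 (8-bit unsigned)

172


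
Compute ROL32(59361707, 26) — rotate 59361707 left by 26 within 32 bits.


Rotate 0b11100010011100100110101011 left by 26 (32-bit) = 0b10101100000011100010011100100110 = 2886608678

2886608678


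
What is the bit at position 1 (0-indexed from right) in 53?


0b110101, position 1 = 0

0


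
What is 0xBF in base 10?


BF hex = 191 decimal

191


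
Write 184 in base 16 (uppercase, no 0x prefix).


184 = B8 hex

B8


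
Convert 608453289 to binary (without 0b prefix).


608453289 = 100100010001000100001010101001 in binary

100100010001000100001010101001


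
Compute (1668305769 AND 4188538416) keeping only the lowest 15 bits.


Step 1: 1668305769 & 4188538416 = 1629487648
Step 2: 1629487648 & 32767 = 544

544


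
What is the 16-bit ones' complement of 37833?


37833 ^ 65535 = 27702

27702


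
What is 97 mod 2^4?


97 & 15 = 1

1


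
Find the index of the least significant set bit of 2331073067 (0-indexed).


0b10001010111100010101101000101011. Lowest set bit at position 0

0


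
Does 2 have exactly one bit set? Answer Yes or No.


0b10. Only one bit set => Yes

Yes


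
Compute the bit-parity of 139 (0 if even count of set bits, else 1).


0b10001011 has 4 ones => parity 0

0


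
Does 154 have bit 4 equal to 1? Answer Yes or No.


0b10011010, bit 4 = 1. Yes

Yes


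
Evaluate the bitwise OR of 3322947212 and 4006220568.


0b11000110000100000010011010001100 | 0b11101110110010100001001100011000 = 0b11101110110110100011011110011100 = 4007278492

4007278492


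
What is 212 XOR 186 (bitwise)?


0b11010100 ^ 0b10111010 = 0b1101110 = 110

110


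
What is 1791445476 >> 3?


0b1101010110001110100100111100100 >> 3 = 0b1101010110001110100100111100 = 223930684

223930684


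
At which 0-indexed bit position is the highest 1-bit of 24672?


0b110000001100000. Highest set bit at position 14

14


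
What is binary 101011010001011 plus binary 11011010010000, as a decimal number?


101011010001011 + 11011010010000 = 1000110100011011 = 36123

36123


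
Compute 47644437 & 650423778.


0b10110101101111111100010101 & 0b100110110001001010110111100010 = 0b10110001001010110100000000 = 46443776

46443776


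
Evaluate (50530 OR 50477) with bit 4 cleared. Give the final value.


Step 1: 50530 | 50477 = 50543
Step 2: 50543 & ~(1 << 4) = 50543

50543


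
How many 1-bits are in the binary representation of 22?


0b10110 has 3 set bits

3


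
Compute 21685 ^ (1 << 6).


21685 ^ (1 << 6) = 21685 ^ 64 = 21749

21749


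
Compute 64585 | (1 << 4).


64585 | (1 << 4) = 64585 | 16 = 64601

64601


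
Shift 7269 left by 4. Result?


0b1110001100101 << 4 = 0b11100011001010000 = 116304

116304


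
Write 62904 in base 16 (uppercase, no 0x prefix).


62904 = F5B8 hex

F5B8


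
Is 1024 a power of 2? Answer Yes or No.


0b10000000000. Only one bit set => Yes

Yes


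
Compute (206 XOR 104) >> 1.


Step 1: 206 ^ 104 = 166
Step 2: 166 >> 1 = 83

83


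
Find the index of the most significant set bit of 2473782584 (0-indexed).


0b10010011011100101110110100111000. Highest set bit at position 31

31


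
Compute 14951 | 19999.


0b11101001100111 | 0b100111000011111 = 0b111111001111111 = 32383

32383


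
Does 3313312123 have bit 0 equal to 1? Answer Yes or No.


0b11000101011111010010000101111011, bit 0 = 1. Yes

Yes


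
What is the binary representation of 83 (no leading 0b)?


83 = 1010011 in binary

1010011


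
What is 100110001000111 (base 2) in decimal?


100110001000111 in decimal = 19527

19527


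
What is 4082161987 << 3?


0b11110011010100001101100101000011 << 3 = 0b11110011010100001101100101000011000 = 32657295896

32657295896


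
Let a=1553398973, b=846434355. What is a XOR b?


1553398973 ^ 846434355 = 1860529294

1860529294


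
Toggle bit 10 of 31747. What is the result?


31747 ^ (1 << 10) = 31747 ^ 1024 = 30723

30723


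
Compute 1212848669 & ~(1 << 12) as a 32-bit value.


1212848669 & ~(1 << 12) = 1212844573

1212844573


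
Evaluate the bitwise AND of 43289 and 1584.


0b1010100100011001 & 0b11000110000 = 0b10000 = 16

16


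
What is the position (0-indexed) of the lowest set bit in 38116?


0b1001010011100100. Lowest set bit at position 2

2


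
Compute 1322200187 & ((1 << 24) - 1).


1322200187 & 16777215 = 13577339

13577339


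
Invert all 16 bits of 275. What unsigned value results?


275 ^ 65535 = 65260

65260


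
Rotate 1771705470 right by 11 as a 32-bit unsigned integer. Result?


Rotate 0b1101001100110100001010001111110 right by 11 (32-bit) = 0b10001111110011010011001101000010 = 2412589890

2412589890


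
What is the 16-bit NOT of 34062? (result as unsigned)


~0b1000010100001110 = 0b111101011110001 = 31473 (16-bit unsigned)

31473


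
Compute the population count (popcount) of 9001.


0b10001100101001 has 6 set bits

6


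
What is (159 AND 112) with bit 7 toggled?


Step 1: 159 & 112 = 16
Step 2: 16 ^ (1 << 7) = 16 ^ 128 = 144

144


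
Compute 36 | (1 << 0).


36 | (1 << 0) = 36 | 1 = 37

37


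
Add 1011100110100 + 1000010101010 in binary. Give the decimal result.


1011100110100 + 1000010101010 = 10011111011110 = 10206

10206


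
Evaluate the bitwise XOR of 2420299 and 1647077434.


0b1001001110111001001011 ^ 0b1100010001011000110100000111010 = 0b1100010000010001000011001110001 = 1644725873

1644725873


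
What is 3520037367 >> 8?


0b11010001110011111000000111110111 >> 8 = 0b110100011100111110000001 = 13750145

13750145


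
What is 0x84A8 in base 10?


84A8 hex = 33960 decimal

33960


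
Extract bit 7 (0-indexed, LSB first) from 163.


0b10100011, position 7 = 1

1


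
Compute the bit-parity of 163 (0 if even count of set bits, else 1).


0b10100011 has 4 ones => parity 0

0


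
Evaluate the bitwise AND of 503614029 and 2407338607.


0b11110000001001000101001001101 & 0b10001111011111010001001001101111 = 0b1110000001000000001001001101 = 235143757

235143757


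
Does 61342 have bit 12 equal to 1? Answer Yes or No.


0b1110111110011110, bit 12 = 0. No

No


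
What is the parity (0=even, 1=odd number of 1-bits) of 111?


0b1101111 has 6 ones => parity 0

0


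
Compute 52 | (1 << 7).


52 | (1 << 7) = 52 | 128 = 180

180


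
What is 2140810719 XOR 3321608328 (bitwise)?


0b1111111100110100010110111011111 ^ 0b11000101111110111011100010001000 = 0b10111010011000011001010101010111 = 3126957399

3126957399


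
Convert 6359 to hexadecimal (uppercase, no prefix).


6359 = 18D7 hex

18D7


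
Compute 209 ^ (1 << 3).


209 ^ (1 << 3) = 209 ^ 8 = 217

217


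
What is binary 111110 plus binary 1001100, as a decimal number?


111110 + 1001100 = 10001010 = 138

138


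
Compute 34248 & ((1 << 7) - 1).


34248 & 127 = 72

72


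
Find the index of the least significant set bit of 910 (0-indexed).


0b1110001110. Lowest set bit at position 1

1


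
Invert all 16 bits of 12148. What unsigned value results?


12148 ^ 65535 = 53387

53387


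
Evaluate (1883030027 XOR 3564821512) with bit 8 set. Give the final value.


Step 1: 1883030027 ^ 3564821512 = 2756058627
Step 2: 2756058627 | (1 << 8) = 2756058627 | 256 = 2756058883

2756058883


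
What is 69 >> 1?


0b1000101 >> 1 = 0b100010 = 34

34


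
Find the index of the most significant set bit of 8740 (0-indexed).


0b10001000100100. Highest set bit at position 13

13


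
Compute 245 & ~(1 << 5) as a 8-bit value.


245 & ~(1 << 5) = 213

213


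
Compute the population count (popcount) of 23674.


0b101110001111010 has 9 set bits

9


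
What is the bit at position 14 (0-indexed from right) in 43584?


0b1010101001000000, position 14 = 0

0


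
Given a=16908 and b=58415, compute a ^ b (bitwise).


16908 ^ 58415 = 42531

42531


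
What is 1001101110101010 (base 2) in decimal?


1001101110101010 in decimal = 39850

39850


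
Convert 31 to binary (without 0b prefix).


31 = 11111 in binary

11111


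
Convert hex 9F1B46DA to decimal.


9F1B46DA hex = 2669364954 decimal

2669364954


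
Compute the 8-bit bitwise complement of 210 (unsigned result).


~0b11010010 = 0b101101 = 45 (8-bit unsigned)

45


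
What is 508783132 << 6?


0b11110010100110110101000011100 << 6 = 0b11110010100110110101000011100000000 = 32562120448

32562120448


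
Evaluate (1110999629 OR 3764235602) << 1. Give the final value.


Step 1: 1110999629 | 3764235602 = 3799887711
Step 2: 3799887711 << 1 = 7599775422

7599775422


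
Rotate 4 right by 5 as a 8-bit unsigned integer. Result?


Rotate 0b100 right by 5 (8-bit) = 0b100000 = 32

32


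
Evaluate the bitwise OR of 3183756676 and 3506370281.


0b10111101110001000100010110000100 | 0b11010000111111101111011011101001 = 0b11111101111111101111011111101101 = 4261345261

4261345261


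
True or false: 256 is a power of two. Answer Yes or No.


0b100000000. Only one bit set => Yes

Yes


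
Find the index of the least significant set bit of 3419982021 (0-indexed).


0b11001011110110001100100011000101. Lowest set bit at position 0

0


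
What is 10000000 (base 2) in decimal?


10000000 in decimal = 128

128


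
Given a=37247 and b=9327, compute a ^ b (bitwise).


37247 ^ 9327 = 46352

46352


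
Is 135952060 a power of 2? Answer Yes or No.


0b1000000110100111011010111100. Multiple bits set => No

No


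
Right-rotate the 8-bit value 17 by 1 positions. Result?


Rotate 0b10001 right by 1 (8-bit) = 0b10001000 = 136

136


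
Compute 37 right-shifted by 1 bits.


0b100101 >> 1 = 0b10010 = 18

18


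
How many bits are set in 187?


0b10111011 has 6 set bits

6


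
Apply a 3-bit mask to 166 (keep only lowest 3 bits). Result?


166 & 7 = 6

6


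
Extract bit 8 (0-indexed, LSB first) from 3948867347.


0b11101011010111101110111100010011, position 8 = 1

1


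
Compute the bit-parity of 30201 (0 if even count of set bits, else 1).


0b111010111111001 has 11 ones => parity 1

1
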